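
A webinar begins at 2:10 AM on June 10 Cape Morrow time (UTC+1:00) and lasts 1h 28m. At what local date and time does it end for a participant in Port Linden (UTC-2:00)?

12:38 AM on June 10

Convert start to UTC: 2:10 AM − 1:00 = 1:10 AM UTC on Jun 10.
Add 1 hour 28 minutes duration → 2:38 AM UTC.
Port Linden is UTC−2:00, so local end time = 2:38 AM − 2:00 = 12:38 AM on Jun 10.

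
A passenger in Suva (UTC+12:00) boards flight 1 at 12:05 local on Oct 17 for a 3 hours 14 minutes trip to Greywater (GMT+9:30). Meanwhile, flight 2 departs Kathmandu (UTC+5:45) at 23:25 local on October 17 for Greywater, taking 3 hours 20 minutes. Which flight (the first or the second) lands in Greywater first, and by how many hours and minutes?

Flight 1 in UTC: 12:05 − 12:00 = 00:05 on Oct 17.
+3 hours and 14 minutes → arrive 03:19 UTC on Oct 17.
Flight 2 in UTC: 23:25 − 5:45 = 17:40 on Oct 17.
+3 hours and 20 minutes → arrive 21:00 UTC on Oct 17.
Flight 1 lands earlier by 17 hours 41 minutes.

the first, by 17 hours 41 minutes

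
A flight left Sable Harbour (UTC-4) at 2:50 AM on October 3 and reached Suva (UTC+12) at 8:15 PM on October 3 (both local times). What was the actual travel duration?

Suva is 16:00 ahead of Sable Harbour.
Clock-face elapsed time (ignoring zones) is 17 hours 25 minutes.
Actual elapsed = 17 hours 25 minutes − 16:00 = 1 hour 25 minutes.

1 hour 25 minutes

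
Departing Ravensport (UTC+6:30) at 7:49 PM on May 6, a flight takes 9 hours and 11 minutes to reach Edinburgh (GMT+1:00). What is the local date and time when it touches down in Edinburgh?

11:30 PM on May 6

Convert departure to UTC: 7:49 PM − 6:30 = 1:19 PM UTC on May 6.
Add 9 hours 11 minutes travel time → 10:30 PM UTC.
Edinburgh is UTC+1:00, so local arrival = 10:30 PM + 1:00 = 11:30 PM on May 6.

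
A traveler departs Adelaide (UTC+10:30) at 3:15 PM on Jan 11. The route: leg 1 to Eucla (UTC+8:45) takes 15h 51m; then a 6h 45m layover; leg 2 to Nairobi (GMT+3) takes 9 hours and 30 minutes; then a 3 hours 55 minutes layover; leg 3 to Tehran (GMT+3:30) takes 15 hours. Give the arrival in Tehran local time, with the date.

11:16 AM on January 13

Convert departure to UTC: 3:15 PM − 10:30 = 4:45 AM UTC on Jan 11.
Add 15 hours 51 minutes leg 1 → 8:36 PM UTC.
Add 6 hours 45 minutes layover in Eucla → 3:21 AM UTC (Jan 12).
Add 9 hours 30 minutes leg 2 → 12:51 PM UTC.
Add 3 hours and 55 minutes layover in Nairobi → 4:46 PM UTC.
Add 15 hours leg 3 → 7:46 AM UTC (Jan 13).
Tehran is UTC+3:30, so local arrival = 7:46 AM + 3:30 = 11:16 AM on Jan 13.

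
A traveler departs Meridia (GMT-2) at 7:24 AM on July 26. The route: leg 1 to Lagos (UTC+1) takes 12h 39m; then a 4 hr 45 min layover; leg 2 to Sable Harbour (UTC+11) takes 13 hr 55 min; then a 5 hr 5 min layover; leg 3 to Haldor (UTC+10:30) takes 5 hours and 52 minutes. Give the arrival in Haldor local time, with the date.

2:10 PM on Jul 28

Convert departure to UTC: 7:24 AM + 2:00 = 9:24 AM UTC on Jul 26.
Add 12 hours and 39 minutes leg 1 → 10:03 PM UTC.
Add 4 hours and 45 minutes layover in Lagos → 2:48 AM UTC (Jul 27).
Add 13 hours 55 minutes leg 2 → 4:43 PM UTC.
Add 5 hours and 5 minutes layover in Sable Harbour → 9:48 PM UTC.
Add 5 hours and 52 minutes leg 3 → 3:40 AM UTC (Jul 28).
Haldor is UTC+10:30, so local arrival = 3:40 AM + 10:30 = 2:10 PM on Jul 28.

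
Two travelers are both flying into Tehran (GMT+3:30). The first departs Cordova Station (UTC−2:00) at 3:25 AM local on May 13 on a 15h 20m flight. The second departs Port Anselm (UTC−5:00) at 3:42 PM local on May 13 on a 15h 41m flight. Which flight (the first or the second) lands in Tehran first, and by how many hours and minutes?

the first, by 15 hours 38 minutes

Flight 1 in UTC: 3:25 AM + 2:00 = 5:25 AM on May 13.
+15 hours 20 minutes → arrive 8:45 PM UTC on May 13.
Flight 2 in UTC: 3:42 PM + 5:00 = 8:42 PM on May 13.
+15 hours 41 minutes → arrive 12:23 PM UTC on May 14.
Flight 1 lands earlier by 15 hours 38 minutes.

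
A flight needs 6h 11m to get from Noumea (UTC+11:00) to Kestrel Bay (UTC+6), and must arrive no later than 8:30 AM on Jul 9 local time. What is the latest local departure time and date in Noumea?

7:19 AM on July 9

Target arrival in UTC: 8:30 AM − 6:00 = 2:30 AM on Jul 9.
Subtract 6 hours 11 minutes → departure 8:19 PM UTC on Jul 8.
Noumea is UTC+11:00: 8:19 PM + 11:00 = 7:19 AM on Jul 9.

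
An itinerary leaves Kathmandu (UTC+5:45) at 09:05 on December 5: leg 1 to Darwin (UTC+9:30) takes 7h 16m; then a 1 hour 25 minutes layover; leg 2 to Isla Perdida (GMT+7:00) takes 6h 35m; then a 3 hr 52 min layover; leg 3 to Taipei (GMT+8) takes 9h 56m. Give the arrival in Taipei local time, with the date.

Convert departure to UTC: 09:05 − 5:45 = 03:20 UTC on Dec 5.
Add 7 hours and 16 minutes leg 1 → 10:36 UTC.
Add 1 hour 25 minutes layover in Darwin → 12:01 UTC.
Add 6 hours and 35 minutes leg 2 → 18:36 UTC.
Add 3 hours and 52 minutes layover in Isla Perdida → 22:28 UTC.
Add 9 hours 56 minutes leg 3 → 08:24 UTC (Dec 6).
Taipei is UTC+8:00, so local arrival = 08:24 + 8:00 = 16:24 on Dec 6.

16:24 on December 6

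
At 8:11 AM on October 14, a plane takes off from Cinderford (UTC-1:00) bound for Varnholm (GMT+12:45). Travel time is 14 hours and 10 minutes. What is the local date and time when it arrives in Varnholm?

12:06 PM on Oct 15

Varnholm is 13:45 ahead of Cinderford.
After 14 hours and 10 minutes it is 10:21 PM in Cinderford.
Shift by the zone difference: 10:21 PM + 13:45 = 12:06 PM on Oct 15 in Varnholm.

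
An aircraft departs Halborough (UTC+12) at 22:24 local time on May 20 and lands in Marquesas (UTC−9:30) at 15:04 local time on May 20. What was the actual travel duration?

Marquesas is 21:30 behind Halborough.
Clock-face elapsed time (ignoring zones) is −7 hours 20 minutes.
Actual elapsed = −7 hours 20 minutes + 21:30 = 14 hours 10 minutes.

14 hours 10 minutes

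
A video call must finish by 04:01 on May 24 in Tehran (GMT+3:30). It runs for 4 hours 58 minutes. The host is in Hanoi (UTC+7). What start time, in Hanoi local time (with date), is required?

Target end time in UTC: 04:01 − 3:30 = 00:31 on May 24.
Subtract 4 hours 58 minutes → start 19:33 UTC on May 23.
Hanoi is UTC+7:00: 19:33 + 7:00 = 02:33 on May 24.

02:33 on May 24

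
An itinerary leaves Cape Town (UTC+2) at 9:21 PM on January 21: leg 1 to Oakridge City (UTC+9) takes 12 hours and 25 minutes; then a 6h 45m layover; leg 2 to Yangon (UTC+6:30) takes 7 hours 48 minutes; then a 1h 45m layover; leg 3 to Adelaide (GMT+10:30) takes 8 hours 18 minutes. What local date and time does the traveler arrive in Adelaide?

6:52 PM on January 23

Convert departure to UTC: 9:21 PM − 2:00 = 7:21 PM UTC on Jan 21.
Add 12 hours and 25 minutes leg 1 → 7:46 AM UTC (Jan 22).
Add 6 hours and 45 minutes layover in Oakridge City → 2:31 PM UTC.
Add 7 hours and 48 minutes leg 2 → 10:19 PM UTC.
Add 1 hour 45 minutes layover in Yangon → 12:04 AM UTC (Jan 23).
Add 8 hours 18 minutes leg 3 → 8:22 AM UTC.
Adelaide is UTC+10:30, so local arrival = 8:22 AM + 10:30 = 6:52 PM on Jan 23.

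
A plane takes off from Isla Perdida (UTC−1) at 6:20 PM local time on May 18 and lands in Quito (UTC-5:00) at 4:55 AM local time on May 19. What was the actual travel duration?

14 hours 35 minutes

Quito is 4:00 behind Isla Perdida.
Clock-face elapsed time (ignoring zones) is 10 hours 35 minutes.
Actual elapsed = 10 hours 35 minutes + 4:00 = 14 hours 35 minutes.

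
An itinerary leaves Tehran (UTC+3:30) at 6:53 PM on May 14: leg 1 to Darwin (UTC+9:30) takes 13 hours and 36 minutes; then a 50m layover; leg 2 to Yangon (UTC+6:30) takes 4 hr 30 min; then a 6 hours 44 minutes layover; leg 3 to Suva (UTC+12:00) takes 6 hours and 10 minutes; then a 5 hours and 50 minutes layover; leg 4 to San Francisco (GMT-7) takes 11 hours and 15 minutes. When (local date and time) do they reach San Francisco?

Convert departure to UTC: 6:53 PM − 3:30 = 3:23 PM UTC on May 14.
Add 13 hours 36 minutes leg 1 → 4:59 AM UTC (May 15).
Add 50 minutes layover in Darwin → 5:49 AM UTC.
Add 4 hours and 30 minutes leg 2 → 10:19 AM UTC.
Add 6 hours and 44 minutes layover in Yangon → 5:03 PM UTC.
Add 6 hours 10 minutes leg 3 → 11:13 PM UTC.
Add 5 hours 50 minutes layover in Suva → 5:03 AM UTC (May 16).
Add 11 hours 15 minutes leg 4 → 4:18 PM UTC.
San Francisco is UTC−7:00, so local arrival = 4:18 PM − 7:00 = 9:18 AM on May 16.

9:18 AM on May 16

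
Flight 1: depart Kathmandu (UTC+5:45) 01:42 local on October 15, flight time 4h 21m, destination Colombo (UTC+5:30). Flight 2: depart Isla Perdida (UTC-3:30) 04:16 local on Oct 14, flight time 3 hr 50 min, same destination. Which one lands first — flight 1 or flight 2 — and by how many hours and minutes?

the second, by 12 hours 42 minutes

Flight 1 in UTC: 01:42 − 5:45 = 19:57 on Oct 14.
+4 hours and 21 minutes → arrive 00:18 UTC on Oct 15.
Flight 2 in UTC: 04:16 + 3:30 = 07:46 on Oct 14.
+3 hours and 50 minutes → arrive 11:36 UTC on Oct 14.
Flight 2 lands earlier by 12 hours 42 minutes.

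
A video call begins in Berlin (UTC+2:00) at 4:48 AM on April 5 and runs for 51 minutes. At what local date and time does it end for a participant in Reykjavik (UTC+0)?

3:39 AM on April 5

Convert start to UTC: 4:48 AM − 2:00 = 2:48 AM UTC on Apr 5.
Add 51 minutes duration → 3:39 AM UTC.
Reykjavik is UTC+0, so local end time is the same: 3:39 AM on Apr 5.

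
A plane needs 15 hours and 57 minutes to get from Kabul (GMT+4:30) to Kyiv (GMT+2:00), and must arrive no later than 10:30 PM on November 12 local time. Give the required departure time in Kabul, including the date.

9:03 AM on November 12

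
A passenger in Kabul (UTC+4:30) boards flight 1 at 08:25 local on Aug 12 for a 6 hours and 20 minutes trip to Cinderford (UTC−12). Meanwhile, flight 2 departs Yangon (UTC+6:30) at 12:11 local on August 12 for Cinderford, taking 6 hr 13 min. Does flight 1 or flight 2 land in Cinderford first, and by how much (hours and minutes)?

Flight 1 in UTC: 08:25 − 4:30 = 03:55 on Aug 12.
+6 hours 20 minutes → arrive 10:15 UTC on Aug 12.
Flight 2 in UTC: 12:11 − 6:30 = 05:41 on Aug 12.
+6 hours and 13 minutes → arrive 11:54 UTC on Aug 12.
Flight 1 lands earlier by 1 hour 39 minutes.

the first, by 1 hour 39 minutes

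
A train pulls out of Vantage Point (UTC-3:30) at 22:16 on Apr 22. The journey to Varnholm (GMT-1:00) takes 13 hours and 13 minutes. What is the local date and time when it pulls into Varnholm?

Convert departure to UTC: 22:16 + 3:30 = 01:46 UTC on Apr 23.
Add 13 hours 13 minutes travel time → 14:59 UTC.
Varnholm is UTC−1:00, so local arrival = 14:59 − 1:00 = 13:59 on Apr 23.

13:59 on April 23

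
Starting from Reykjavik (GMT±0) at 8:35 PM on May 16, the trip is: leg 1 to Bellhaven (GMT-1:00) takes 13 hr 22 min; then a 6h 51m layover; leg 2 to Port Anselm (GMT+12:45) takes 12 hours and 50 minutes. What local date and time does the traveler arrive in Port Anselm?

Reykjavik is at UTC+0, so departure is already 8:35 PM UTC on May 16.
Add 13 hours 22 minutes leg 1 → 9:57 AM UTC (May 17).
Add 6 hours and 51 minutes layover in Bellhaven → 4:48 PM UTC.
Add 12 hours and 50 minutes leg 2 → 5:38 AM UTC (May 18).
Port Anselm is UTC+12:45, so local arrival = 5:38 AM + 12:45 = 6:23 PM on May 18.

6:23 PM on May 18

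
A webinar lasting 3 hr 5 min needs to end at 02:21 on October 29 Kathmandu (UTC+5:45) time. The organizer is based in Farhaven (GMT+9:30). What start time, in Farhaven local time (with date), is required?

Target end time in UTC: 02:21 − 5:45 = 20:36 on Oct 28.
Subtract 3 hours and 5 minutes → start 17:31 UTC on Oct 28.
Farhaven is UTC+9:30: 17:31 + 9:30 = 03:01 on Oct 29.

03:01 on October 29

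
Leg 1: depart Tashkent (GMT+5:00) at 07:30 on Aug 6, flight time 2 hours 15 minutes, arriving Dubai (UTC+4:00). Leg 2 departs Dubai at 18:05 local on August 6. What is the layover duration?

Convert departure to UTC: 07:30 − 5:00 = 02:30 UTC on Aug 6.
Add 2 hours and 15 minutes flight time → 04:45 UTC.
Dubai is UTC+4:00, so local arrival = 04:45 + 4:00 = 08:45 on Aug 6.
Layover = 18:05 − 08:45 = 9 hours 20 minutes.

9 hours 20 minutes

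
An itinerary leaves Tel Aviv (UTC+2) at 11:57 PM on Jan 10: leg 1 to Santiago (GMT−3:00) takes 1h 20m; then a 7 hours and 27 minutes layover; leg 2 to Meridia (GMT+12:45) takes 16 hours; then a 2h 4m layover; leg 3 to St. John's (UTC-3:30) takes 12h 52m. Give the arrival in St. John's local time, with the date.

10:10 AM on January 12

Convert departure to UTC: 11:57 PM − 2:00 = 9:57 PM UTC on Jan 10.
Add 1 hour and 20 minutes leg 1 → 11:17 PM UTC.
Add 7 hours 27 minutes layover in Santiago → 6:44 AM UTC (Jan 11).
Add 16 hours leg 2 → 10:44 PM UTC.
Add 2 hours and 4 minutes layover in Meridia → 12:48 AM UTC (Jan 12).
Add 12 hours 52 minutes leg 3 → 1:40 PM UTC.
St. John's is UTC−3:30, so local arrival = 1:40 PM − 3:30 = 10:10 AM on Jan 12.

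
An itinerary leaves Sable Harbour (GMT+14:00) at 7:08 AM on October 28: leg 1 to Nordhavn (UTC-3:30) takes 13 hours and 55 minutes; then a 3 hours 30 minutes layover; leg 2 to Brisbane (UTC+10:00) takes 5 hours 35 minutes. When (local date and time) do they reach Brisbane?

2:08 AM on October 29

Convert departure to UTC: 7:08 AM − 14:00 = 5:08 PM UTC on Oct 27.
Add 13 hours 55 minutes leg 1 → 7:03 AM UTC (Oct 28).
Add 3 hours and 30 minutes layover in Nordhavn → 10:33 AM UTC.
Add 5 hours and 35 minutes leg 2 → 4:08 PM UTC.
Brisbane is UTC+10:00, so local arrival = 4:08 PM + 10:00 = 2:08 AM on Oct 29.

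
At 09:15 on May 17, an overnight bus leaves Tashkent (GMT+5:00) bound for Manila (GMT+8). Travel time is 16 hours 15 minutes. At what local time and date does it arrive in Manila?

Convert departure to UTC: 09:15 − 5:00 = 04:15 UTC on May 17.
Add 16 hours and 15 minutes travel time → 20:30 UTC.
Manila is UTC+8:00, so local arrival = 20:30 + 8:00 = 04:30 on May 18.

04:30 on May 18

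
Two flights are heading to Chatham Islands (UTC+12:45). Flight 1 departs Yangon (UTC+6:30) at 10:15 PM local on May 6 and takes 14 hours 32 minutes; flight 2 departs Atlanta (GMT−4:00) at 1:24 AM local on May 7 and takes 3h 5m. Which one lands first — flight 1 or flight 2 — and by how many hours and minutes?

Flight 1 in UTC: 10:15 PM − 6:30 = 3:45 PM on May 6.
+14 hours 32 minutes → arrive 6:17 AM UTC on May 7.
Flight 2 in UTC: 1:24 AM + 4:00 = 5:24 AM on May 7.
+3 hours 5 minutes → arrive 8:29 AM UTC on May 7.
Flight 1 lands earlier by 2 hours 12 minutes.

the first, by 2 hours 12 minutes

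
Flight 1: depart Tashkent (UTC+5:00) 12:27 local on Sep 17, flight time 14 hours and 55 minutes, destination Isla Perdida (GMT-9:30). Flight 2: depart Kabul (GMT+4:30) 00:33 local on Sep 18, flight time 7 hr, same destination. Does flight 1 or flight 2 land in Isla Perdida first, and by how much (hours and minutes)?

Flight 1 in UTC: 12:27 − 5:00 = 07:27 on Sep 17.
+14 hours and 55 minutes → arrive 22:22 UTC on Sep 17.
Flight 2 in UTC: 00:33 − 4:30 = 20:03 on Sep 17.
+7 hours → arrive 03:03 UTC on Sep 18.
Flight 1 lands earlier by 4 hours 41 minutes.

the first, by 4 hours 41 minutes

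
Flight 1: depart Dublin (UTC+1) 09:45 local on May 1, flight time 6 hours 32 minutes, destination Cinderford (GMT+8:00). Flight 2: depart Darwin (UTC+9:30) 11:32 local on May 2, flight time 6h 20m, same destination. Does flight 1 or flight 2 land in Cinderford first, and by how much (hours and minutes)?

the first, by 17 hours 5 minutes

Flight 1 in UTC: 09:45 − 1:00 = 08:45 on May 1.
+6 hours 32 minutes → arrive 15:17 UTC on May 1.
Flight 2 in UTC: 11:32 − 9:30 = 02:02 on May 2.
+6 hours and 20 minutes → arrive 08:22 UTC on May 2.
Flight 1 lands earlier by 17 hours 5 minutes.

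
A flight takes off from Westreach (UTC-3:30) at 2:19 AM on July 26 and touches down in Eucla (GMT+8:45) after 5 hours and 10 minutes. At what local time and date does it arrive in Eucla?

7:44 PM on July 26

Eucla is 12:15 ahead of Westreach.
After 5 hours 10 minutes it is 7:29 AM in Westreach.
Shift by the zone difference: 7:29 AM + 12:15 = 7:44 PM on Jul 26 in Eucla.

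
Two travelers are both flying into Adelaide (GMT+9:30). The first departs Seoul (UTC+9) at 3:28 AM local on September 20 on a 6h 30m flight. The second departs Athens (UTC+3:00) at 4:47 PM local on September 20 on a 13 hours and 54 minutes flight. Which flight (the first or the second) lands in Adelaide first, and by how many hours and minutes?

Flight 1 in UTC: 3:28 AM − 9:00 = 6:28 PM on Sep 19.
+6 hours 30 minutes → arrive 12:58 AM UTC on Sep 20.
Flight 2 in UTC: 4:47 PM − 3:00 = 1:47 PM on Sep 20.
+13 hours 54 minutes → arrive 3:41 AM UTC on Sep 21.
Flight 1 lands earlier by 26 hours 43 minutes.

the first, by 26 hours 43 minutes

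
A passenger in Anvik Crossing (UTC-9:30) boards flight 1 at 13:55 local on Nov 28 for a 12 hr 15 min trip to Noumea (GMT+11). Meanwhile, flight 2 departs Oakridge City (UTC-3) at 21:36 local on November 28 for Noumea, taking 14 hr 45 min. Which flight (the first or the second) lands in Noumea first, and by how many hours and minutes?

Flight 1 in UTC: 13:55 + 9:30 = 23:25 on Nov 28.
+12 hours 15 minutes → arrive 11:40 UTC on Nov 29.
Flight 2 in UTC: 21:36 + 3:00 = 00:36 on Nov 29.
+14 hours and 45 minutes → arrive 15:21 UTC on Nov 29.
Flight 1 lands earlier by 3 hours 41 minutes.

the first, by 3 hours 41 minutes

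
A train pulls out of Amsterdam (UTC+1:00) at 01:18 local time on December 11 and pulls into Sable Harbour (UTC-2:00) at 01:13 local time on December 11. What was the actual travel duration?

Sable Harbour is 3:00 behind Amsterdam.
Clock-face elapsed time (ignoring zones) is −5 minutes.
Actual elapsed = −5 minutes + 3:00 = 2 hours 55 minutes.

2 hours 55 minutes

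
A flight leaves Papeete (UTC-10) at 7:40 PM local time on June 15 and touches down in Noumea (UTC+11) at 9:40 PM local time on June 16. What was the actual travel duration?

5 hours

Departure in UTC: 7:40 PM + 10:00 = 5:40 AM on Jun 16.
Arrival in UTC: 9:40 PM − 11:00 = 10:40 AM on Jun 16.
Elapsed = 10:40 AM − 5:40 AM = 5 hours.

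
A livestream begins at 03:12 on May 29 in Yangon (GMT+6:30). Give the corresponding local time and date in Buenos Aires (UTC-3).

17:42 on May 28

Buenos Aires is 9:30 behind Yangon.
Shift by the zone difference: 03:12 − 9:30 = 17:42 on May 28 in Buenos Aires.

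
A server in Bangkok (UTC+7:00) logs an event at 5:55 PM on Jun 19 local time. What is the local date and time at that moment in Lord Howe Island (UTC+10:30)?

9:25 PM on Jun 19

In UTC: 5:55 PM − 7:00 = 10:55 AM on Jun 19.
Lord Howe Island is UTC+10:30: 10:55 AM + 10:30 = 9:25 PM on Jun 19.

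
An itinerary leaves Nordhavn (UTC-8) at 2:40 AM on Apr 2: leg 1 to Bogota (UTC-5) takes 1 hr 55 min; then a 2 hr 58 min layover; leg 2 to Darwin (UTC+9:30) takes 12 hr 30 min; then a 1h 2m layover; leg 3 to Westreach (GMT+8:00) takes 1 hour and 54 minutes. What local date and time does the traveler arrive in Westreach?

Convert departure to UTC: 2:40 AM + 8:00 = 10:40 AM UTC on Apr 2.
Add 1 hour 55 minutes leg 1 → 12:35 PM UTC.
Add 2 hours 58 minutes layover in Bogota → 3:33 PM UTC.
Add 12 hours and 30 minutes leg 2 → 4:03 AM UTC (Apr 3).
Add 1 hour and 2 minutes layover in Darwin → 5:05 AM UTC.
Add 1 hour and 54 minutes leg 3 → 6:59 AM UTC.
Westreach is UTC+8:00, so local arrival = 6:59 AM + 8:00 = 2:59 PM on Apr 3.

2:59 PM on April 3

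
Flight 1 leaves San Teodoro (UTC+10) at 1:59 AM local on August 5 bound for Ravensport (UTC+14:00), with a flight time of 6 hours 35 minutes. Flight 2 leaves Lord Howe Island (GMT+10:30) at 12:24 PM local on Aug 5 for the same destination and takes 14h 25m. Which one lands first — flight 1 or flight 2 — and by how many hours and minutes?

Flight 1 in UTC: 1:59 AM − 10:00 = 3:59 PM on Aug 4.
+6 hours and 35 minutes → arrive 10:34 PM UTC on Aug 4.
Flight 2 in UTC: 12:24 PM − 10:30 = 1:54 AM on Aug 5.
+14 hours 25 minutes → arrive 4:19 PM UTC on Aug 5.
Flight 1 lands earlier by 17 hours 45 minutes.

the first, by 17 hours 45 minutes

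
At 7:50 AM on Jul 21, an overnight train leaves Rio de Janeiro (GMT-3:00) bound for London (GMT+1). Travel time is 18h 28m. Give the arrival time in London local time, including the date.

6:18 AM on Jul 22

Convert departure to UTC: 7:50 AM + 3:00 = 10:50 AM UTC on Jul 21.
Add 18 hours and 28 minutes travel time → 5:18 AM UTC (Jul 22).
London is UTC+1:00, so local arrival = 5:18 AM + 1:00 = 6:18 AM on Jul 22.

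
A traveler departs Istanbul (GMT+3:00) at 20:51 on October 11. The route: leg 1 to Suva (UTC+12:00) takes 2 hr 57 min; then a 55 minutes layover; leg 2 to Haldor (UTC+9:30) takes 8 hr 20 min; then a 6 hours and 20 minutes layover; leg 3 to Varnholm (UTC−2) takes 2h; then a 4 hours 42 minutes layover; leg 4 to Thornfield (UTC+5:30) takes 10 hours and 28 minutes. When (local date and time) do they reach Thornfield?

11:03 on October 13

Convert departure to UTC: 20:51 − 3:00 = 17:51 UTC on Oct 11.
Add 2 hours and 57 minutes leg 1 → 20:48 UTC.
Add 55 minutes layover in Suva → 21:43 UTC.
Add 8 hours and 20 minutes leg 2 → 06:03 UTC (Oct 12).
Add 6 hours and 20 minutes layover in Haldor → 12:23 UTC.
Add 2 hours leg 3 → 14:23 UTC.
Add 4 hours 42 minutes layover in Varnholm → 19:05 UTC.
Add 10 hours and 28 minutes leg 4 → 05:33 UTC (Oct 13).
Thornfield is UTC+5:30, so local arrival = 05:33 + 5:30 = 11:03 on Oct 13.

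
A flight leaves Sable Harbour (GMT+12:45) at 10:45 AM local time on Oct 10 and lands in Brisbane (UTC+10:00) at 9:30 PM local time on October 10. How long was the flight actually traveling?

Brisbane is 2:45 behind Sable Harbour.
Clock-face elapsed time (ignoring zones) is 10 hours 45 minutes.
Actual elapsed = 10 hours 45 minutes + 2:45 = 13 hours 30 minutes.

13 hours 30 minutes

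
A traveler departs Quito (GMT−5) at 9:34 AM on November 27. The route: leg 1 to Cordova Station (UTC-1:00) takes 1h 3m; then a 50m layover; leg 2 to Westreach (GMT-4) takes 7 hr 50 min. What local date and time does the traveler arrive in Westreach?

8:17 PM on November 27

Convert departure to UTC: 9:34 AM + 5:00 = 2:34 PM UTC on Nov 27.
Add 1 hour 3 minutes leg 1 → 3:37 PM UTC.
Add 50 minutes layover in Cordova Station → 4:27 PM UTC.
Add 7 hours and 50 minutes leg 2 → 12:17 AM UTC (Nov 28).
Westreach is UTC−4:00, so local arrival = 12:17 AM − 4:00 = 8:17 PM on Nov 27.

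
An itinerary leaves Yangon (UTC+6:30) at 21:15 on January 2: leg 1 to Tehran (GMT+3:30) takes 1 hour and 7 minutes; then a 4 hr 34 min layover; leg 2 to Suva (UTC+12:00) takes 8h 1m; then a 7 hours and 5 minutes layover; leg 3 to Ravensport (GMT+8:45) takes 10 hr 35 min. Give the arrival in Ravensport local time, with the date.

Convert departure to UTC: 21:15 − 6:30 = 14:45 UTC on Jan 2.
Add 1 hour 7 minutes leg 1 → 15:52 UTC.
Add 4 hours 34 minutes layover in Tehran → 20:26 UTC.
Add 8 hours 1 minute leg 2 → 04:27 UTC (Jan 3).
Add 7 hours and 5 minutes layover in Suva → 11:32 UTC.
Add 10 hours and 35 minutes leg 3 → 22:07 UTC.
Ravensport is UTC+8:45, so local arrival = 22:07 + 8:45 = 06:52 on Jan 4.

06:52 on Jan 4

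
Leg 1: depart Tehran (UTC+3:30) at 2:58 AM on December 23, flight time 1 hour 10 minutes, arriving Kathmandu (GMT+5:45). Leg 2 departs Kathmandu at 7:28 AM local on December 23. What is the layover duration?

1 hour 5 minutes

Convert departure to UTC: 2:58 AM − 3:30 = 11:28 PM UTC on Dec 22.
Add 1 hour and 10 minutes flight time → 12:38 AM UTC (Dec 23).
Kathmandu is UTC+5:45, so local arrival = 12:38 AM + 5:45 = 6:23 AM on Dec 23.
Layover = 7:28 AM − 6:23 AM = 1 hour 5 minutes.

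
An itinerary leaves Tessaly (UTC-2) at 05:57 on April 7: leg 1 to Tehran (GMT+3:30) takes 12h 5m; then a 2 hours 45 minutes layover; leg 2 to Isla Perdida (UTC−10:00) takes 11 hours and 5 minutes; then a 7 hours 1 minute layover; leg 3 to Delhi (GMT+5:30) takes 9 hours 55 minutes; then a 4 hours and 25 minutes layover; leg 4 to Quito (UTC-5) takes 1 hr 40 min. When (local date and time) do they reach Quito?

03:53 on April 9

Convert departure to UTC: 05:57 + 2:00 = 07:57 UTC on Apr 7.
Add 12 hours 5 minutes leg 1 → 20:02 UTC.
Add 2 hours and 45 minutes layover in Tehran → 22:47 UTC.
Add 11 hours and 5 minutes leg 2 → 09:52 UTC (Apr 8).
Add 7 hours 1 minute layover in Isla Perdida → 16:53 UTC.
Add 9 hours and 55 minutes leg 3 → 02:48 UTC (Apr 9).
Add 4 hours 25 minutes layover in Delhi → 07:13 UTC.
Add 1 hour 40 minutes leg 4 → 08:53 UTC.
Quito is UTC−5:00, so local arrival = 08:53 − 5:00 = 03:53 on Apr 9.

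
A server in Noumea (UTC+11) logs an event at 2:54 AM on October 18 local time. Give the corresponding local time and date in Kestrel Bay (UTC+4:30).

In UTC: 2:54 AM − 11:00 = 3:54 PM on Oct 17.
Kestrel Bay is UTC+4:30: 3:54 PM + 4:30 = 8:24 PM on Oct 17.

8:24 PM on Oct 17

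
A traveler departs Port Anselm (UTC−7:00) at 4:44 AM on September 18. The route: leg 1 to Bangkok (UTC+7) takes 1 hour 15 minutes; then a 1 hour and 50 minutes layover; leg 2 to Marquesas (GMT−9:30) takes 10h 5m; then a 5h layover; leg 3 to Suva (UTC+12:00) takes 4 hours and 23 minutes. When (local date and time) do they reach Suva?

10:17 PM on Sep 19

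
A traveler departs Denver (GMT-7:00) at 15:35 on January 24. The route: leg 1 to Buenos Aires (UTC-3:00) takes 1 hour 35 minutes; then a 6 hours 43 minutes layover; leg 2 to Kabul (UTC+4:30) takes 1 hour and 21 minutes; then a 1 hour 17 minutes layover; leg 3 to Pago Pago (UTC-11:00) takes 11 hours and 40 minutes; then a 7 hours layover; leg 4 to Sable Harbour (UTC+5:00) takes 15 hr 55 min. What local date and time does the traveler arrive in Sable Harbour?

Convert departure to UTC: 15:35 + 7:00 = 22:35 UTC on Jan 24.
Add 1 hour 35 minutes leg 1 → 00:10 UTC (Jan 25).
Add 6 hours and 43 minutes layover in Buenos Aires → 06:53 UTC.
Add 1 hour 21 minutes leg 2 → 08:14 UTC.
Add 1 hour 17 minutes layover in Kabul → 09:31 UTC.
Add 11 hours 40 minutes leg 3 → 21:11 UTC.
Add 7 hours layover in Pago Pago → 04:11 UTC (Jan 26).
Add 15 hours 55 minutes leg 4 → 20:06 UTC.
Sable Harbour is UTC+5:00, so local arrival = 20:06 + 5:00 = 01:06 on Jan 27.

01:06 on January 27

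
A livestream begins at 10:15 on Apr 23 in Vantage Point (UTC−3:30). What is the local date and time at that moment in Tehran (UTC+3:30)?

In UTC: 10:15 + 3:30 = 13:45 on Apr 23.
Tehran is UTC+3:30: 13:45 + 3:30 = 17:15 on Apr 23.

17:15 on Apr 23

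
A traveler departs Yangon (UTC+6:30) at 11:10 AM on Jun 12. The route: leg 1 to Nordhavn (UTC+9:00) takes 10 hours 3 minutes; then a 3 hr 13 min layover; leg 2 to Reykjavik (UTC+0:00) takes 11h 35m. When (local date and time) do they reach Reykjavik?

Convert departure to UTC: 11:10 AM − 6:30 = 4:40 AM UTC on Jun 12.
Add 10 hours and 3 minutes leg 1 → 2:43 PM UTC.
Add 3 hours and 13 minutes layover in Nordhavn → 5:56 PM UTC.
Add 11 hours 35 minutes leg 2 → 5:31 AM UTC (Jun 13).
Reykjavik is UTC+0, so local arrival is the same: 5:31 AM on Jun 13.

5:31 AM on Jun 13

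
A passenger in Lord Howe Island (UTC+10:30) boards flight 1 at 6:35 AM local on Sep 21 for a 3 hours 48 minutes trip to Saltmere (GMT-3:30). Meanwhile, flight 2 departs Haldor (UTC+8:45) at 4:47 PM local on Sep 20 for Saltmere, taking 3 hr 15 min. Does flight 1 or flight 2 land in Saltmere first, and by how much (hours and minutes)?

Flight 1 in UTC: 6:35 AM − 10:30 = 8:05 PM on Sep 20.
+3 hours and 48 minutes → arrive 11:53 PM UTC on Sep 20.
Flight 2 in UTC: 4:47 PM − 8:45 = 8:02 AM on Sep 20.
+3 hours 15 minutes → arrive 11:17 AM UTC on Sep 20.
Flight 2 lands earlier by 12 hours 36 minutes.

the second, by 12 hours 36 minutes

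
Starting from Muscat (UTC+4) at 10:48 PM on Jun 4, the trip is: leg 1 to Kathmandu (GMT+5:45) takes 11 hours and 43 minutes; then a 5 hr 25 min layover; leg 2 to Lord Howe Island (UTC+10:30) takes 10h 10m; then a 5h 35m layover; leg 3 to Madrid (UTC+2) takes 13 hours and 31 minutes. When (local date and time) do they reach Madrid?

Convert departure to UTC: 10:48 PM − 4:00 = 6:48 PM UTC on Jun 4.
Add 11 hours 43 minutes leg 1 → 6:31 AM UTC (Jun 5).
Add 5 hours 25 minutes layover in Kathmandu → 11:56 AM UTC.
Add 10 hours 10 minutes leg 2 → 10:06 PM UTC.
Add 5 hours and 35 minutes layover in Lord Howe Island → 3:41 AM UTC (Jun 6).
Add 13 hours and 31 minutes leg 3 → 5:12 PM UTC.
Madrid is UTC+2:00, so local arrival = 5:12 PM + 2:00 = 7:12 PM on Jun 6.

7:12 PM on June 6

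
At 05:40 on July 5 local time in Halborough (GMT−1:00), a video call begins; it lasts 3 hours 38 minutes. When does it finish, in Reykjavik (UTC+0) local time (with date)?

10:18 on July 5

Reykjavik is 1:00 ahead of Halborough.
After 3 hours 38 minutes it is 09:18 in Halborough.
Shift by the zone difference: 09:18 + 1:00 = 10:18 on Jul 5 in Reykjavik.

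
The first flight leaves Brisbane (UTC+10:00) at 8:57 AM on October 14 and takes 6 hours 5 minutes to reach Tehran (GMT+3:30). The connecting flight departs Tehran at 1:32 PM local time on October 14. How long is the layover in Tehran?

Convert departure to UTC: 8:57 AM − 10:00 = 10:57 PM UTC on Oct 13.
Add 6 hours 5 minutes flight time → 5:02 AM UTC (Oct 14).
Tehran is UTC+3:30, so local arrival = 5:02 AM + 3:30 = 8:32 AM on Oct 14.
Layover = 1:32 PM − 8:32 AM = 5 hours.

5 hours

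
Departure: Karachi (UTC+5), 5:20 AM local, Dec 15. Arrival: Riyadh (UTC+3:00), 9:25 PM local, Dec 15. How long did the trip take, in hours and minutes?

Departure in UTC: 5:20 AM − 5:00 = 12:20 AM on Dec 15.
Arrival in UTC: 9:25 PM − 3:00 = 6:25 PM on Dec 15.
Elapsed = 6:25 PM − 12:20 AM = 18 hours 5 minutes.

18 hours 5 minutes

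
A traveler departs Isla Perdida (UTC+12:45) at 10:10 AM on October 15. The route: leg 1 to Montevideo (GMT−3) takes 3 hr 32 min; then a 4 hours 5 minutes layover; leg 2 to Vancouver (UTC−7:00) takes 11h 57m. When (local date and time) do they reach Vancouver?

9:59 AM on Oct 15

Convert departure to UTC: 10:10 AM − 12:45 = 9:25 PM UTC on Oct 14.
Add 3 hours 32 minutes leg 1 → 12:57 AM UTC (Oct 15).
Add 4 hours and 5 minutes layover in Montevideo → 5:02 AM UTC.
Add 11 hours 57 minutes leg 2 → 4:59 PM UTC.
Vancouver is UTC−7:00, so local arrival = 4:59 PM − 7:00 = 9:59 AM on Oct 15.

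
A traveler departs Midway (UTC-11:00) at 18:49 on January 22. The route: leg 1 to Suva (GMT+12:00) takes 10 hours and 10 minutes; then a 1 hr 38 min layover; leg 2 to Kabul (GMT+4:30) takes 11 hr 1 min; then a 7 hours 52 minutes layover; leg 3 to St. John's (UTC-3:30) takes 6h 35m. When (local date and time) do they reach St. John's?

Convert departure to UTC: 18:49 + 11:00 = 05:49 UTC on Jan 23.
Add 10 hours 10 minutes leg 1 → 15:59 UTC.
Add 1 hour 38 minutes layover in Suva → 17:37 UTC.
Add 11 hours 1 minute leg 2 → 04:38 UTC (Jan 24).
Add 7 hours and 52 minutes layover in Kabul → 12:30 UTC.
Add 6 hours and 35 minutes leg 3 → 19:05 UTC.
St. John's is UTC−3:30, so local arrival = 19:05 − 3:30 = 15:35 on Jan 24.

15:35 on January 24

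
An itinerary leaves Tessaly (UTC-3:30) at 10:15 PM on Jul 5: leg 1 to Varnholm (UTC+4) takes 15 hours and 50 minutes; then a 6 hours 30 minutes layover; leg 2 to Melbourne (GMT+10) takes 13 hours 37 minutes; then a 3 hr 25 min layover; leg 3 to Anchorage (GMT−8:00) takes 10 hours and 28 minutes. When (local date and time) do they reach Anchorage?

7:35 PM on Jul 7

Convert departure to UTC: 10:15 PM + 3:30 = 1:45 AM UTC on Jul 6.
Add 15 hours 50 minutes leg 1 → 5:35 PM UTC.
Add 6 hours 30 minutes layover in Varnholm → 12:05 AM UTC (Jul 7).
Add 13 hours and 37 minutes leg 2 → 1:42 PM UTC.
Add 3 hours and 25 minutes layover in Melbourne → 5:07 PM UTC.
Add 10 hours and 28 minutes leg 3 → 3:35 AM UTC (Jul 8).
Anchorage is UTC−8:00, so local arrival = 3:35 AM − 8:00 = 7:35 PM on Jul 7.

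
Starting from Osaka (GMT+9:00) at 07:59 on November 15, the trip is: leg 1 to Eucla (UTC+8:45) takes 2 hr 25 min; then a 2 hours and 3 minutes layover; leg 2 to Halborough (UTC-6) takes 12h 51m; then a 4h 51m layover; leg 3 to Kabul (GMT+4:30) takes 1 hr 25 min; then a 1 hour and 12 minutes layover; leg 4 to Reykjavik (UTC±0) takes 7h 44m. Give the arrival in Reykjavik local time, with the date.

Convert departure to UTC: 07:59 − 9:00 = 22:59 UTC on Nov 14.
Add 2 hours and 25 minutes leg 1 → 01:24 UTC (Nov 15).
Add 2 hours 3 minutes layover in Eucla → 03:27 UTC.
Add 12 hours and 51 minutes leg 2 → 16:18 UTC.
Add 4 hours 51 minutes layover in Halborough → 21:09 UTC.
Add 1 hour 25 minutes leg 3 → 22:34 UTC.
Add 1 hour and 12 minutes layover in Kabul → 23:46 UTC.
Add 7 hours and 44 minutes leg 4 → 07:30 UTC (Nov 16).
Reykjavik is UTC+0, so local arrival is the same: 07:30 on Nov 16.

07:30 on November 16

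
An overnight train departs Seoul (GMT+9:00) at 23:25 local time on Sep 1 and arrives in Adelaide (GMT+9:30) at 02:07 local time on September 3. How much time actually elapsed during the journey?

26 hours 12 minutes

Departure in UTC: 23:25 − 9:00 = 14:25 on Sep 1.
Arrival in UTC: 02:07 − 9:30 = 16:37 on Sep 2.
Elapsed = 16:37 − 14:25 (+1 day) = 26 hours 12 minutes.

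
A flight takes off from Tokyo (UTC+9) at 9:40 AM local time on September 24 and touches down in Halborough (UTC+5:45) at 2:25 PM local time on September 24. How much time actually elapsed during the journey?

8 hours

Halborough is 3:15 behind Tokyo.
Clock-face elapsed time (ignoring zones) is 4 hours 45 minutes.
Actual elapsed = 4 hours 45 minutes + 3:15 = 8 hours.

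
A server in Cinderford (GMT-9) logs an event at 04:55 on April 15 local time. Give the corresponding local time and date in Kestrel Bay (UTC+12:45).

02:40 on Apr 16

In UTC: 04:55 + 9:00 = 13:55 on Apr 15.
Kestrel Bay is UTC+12:45: 13:55 + 12:45 = 02:40 on Apr 16.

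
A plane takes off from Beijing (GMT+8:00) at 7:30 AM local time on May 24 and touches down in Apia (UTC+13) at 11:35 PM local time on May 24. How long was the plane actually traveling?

11 hours 5 minutes

Departure in UTC: 7:30 AM − 8:00 = 11:30 PM on May 23.
Arrival in UTC: 11:35 PM − 13:00 = 10:35 AM on May 24.
Elapsed = 10:35 AM − 11:30 PM (+1 day) = 11 hours 5 minutes.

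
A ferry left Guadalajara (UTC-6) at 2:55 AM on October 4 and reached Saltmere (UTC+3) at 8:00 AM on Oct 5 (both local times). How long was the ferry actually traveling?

20 hours 5 minutes

Saltmere is 9:00 ahead of Guadalajara.
Clock-face elapsed time (ignoring zones) is 29 hours 5 minutes.
Actual elapsed = 29 hours 5 minutes − 9:00 = 20 hours 5 minutes.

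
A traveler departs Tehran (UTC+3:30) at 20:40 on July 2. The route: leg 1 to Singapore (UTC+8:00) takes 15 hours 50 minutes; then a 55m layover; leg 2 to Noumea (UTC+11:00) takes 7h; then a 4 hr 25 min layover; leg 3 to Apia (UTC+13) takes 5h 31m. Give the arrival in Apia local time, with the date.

15:51 on July 4

Convert departure to UTC: 20:40 − 3:30 = 17:10 UTC on Jul 2.
Add 15 hours and 50 minutes leg 1 → 09:00 UTC (Jul 3).
Add 55 minutes layover in Singapore → 09:55 UTC.
Add 7 hours leg 2 → 16:55 UTC.
Add 4 hours and 25 minutes layover in Noumea → 21:20 UTC.
Add 5 hours and 31 minutes leg 3 → 02:51 UTC (Jul 4).
Apia is UTC+13:00, so local arrival = 02:51 + 13:00 = 15:51 on Jul 4.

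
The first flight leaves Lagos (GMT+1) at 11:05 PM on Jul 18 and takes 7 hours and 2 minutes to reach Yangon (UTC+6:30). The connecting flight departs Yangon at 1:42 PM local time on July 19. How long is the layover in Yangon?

2 hours 5 minutes

Convert departure to UTC: 11:05 PM − 1:00 = 10:05 PM UTC on Jul 18.
Add 7 hours and 2 minutes flight time → 5:07 AM UTC (Jul 19).
Yangon is UTC+6:30, so local arrival = 5:07 AM + 6:30 = 11:37 AM on Jul 19.
Layover = 1:42 PM − 11:37 AM = 2 hours 5 minutes.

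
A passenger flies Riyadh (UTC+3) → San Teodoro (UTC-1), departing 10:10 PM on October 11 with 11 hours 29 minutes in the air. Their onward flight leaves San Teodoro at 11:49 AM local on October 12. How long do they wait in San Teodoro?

6 hours 10 minutes

Convert departure to UTC: 10:10 PM − 3:00 = 7:10 PM UTC on Oct 11.
Add 11 hours 29 minutes flight time → 6:39 AM UTC (Oct 12).
San Teodoro is UTC−1:00, so local arrival = 6:39 AM − 1:00 = 5:39 AM on Oct 12.
Layover = 11:49 AM − 5:39 AM = 6 hours 10 minutes.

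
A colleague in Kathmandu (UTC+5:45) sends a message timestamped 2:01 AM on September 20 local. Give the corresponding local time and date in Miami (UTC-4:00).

4:16 PM on September 19

In UTC: 2:01 AM − 5:45 = 8:16 PM on Sep 19.
Miami is UTC−4:00: 8:16 PM − 4:00 = 4:16 PM on Sep 19.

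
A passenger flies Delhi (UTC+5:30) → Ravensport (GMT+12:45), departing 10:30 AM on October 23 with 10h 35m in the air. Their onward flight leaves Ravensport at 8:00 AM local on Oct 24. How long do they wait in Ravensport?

Convert departure to UTC: 10:30 AM − 5:30 = 5:00 AM UTC on Oct 23.
Add 10 hours 35 minutes flight time → 3:35 PM UTC.
Ravensport is UTC+12:45, so local arrival = 3:35 PM + 12:45 = 4:20 AM on Oct 24.
Layover = 8:00 AM − 4:20 AM = 3 hours 40 minutes.

3 hours 40 minutes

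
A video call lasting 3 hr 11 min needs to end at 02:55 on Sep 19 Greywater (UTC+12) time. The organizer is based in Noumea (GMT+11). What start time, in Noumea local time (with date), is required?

Target end time in UTC: 02:55 − 12:00 = 14:55 on Sep 18.
Subtract 3 hours and 11 minutes → start 11:44 UTC on Sep 18.
Noumea is UTC+11:00: 11:44 + 11:00 = 22:44 on Sep 18.

22:44 on Sep 18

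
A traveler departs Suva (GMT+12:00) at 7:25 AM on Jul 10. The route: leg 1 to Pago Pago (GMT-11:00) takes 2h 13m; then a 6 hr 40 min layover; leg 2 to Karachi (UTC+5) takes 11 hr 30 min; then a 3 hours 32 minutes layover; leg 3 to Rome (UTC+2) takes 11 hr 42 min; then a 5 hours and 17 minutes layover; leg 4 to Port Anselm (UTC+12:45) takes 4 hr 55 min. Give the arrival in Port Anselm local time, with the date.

Convert departure to UTC: 7:25 AM − 12:00 = 7:25 PM UTC on Jul 9.
Add 2 hours and 13 minutes leg 1 → 9:38 PM UTC.
Add 6 hours 40 minutes layover in Pago Pago → 4:18 AM UTC (Jul 10).
Add 11 hours and 30 minutes leg 2 → 3:48 PM UTC.
Add 3 hours 32 minutes layover in Karachi → 7:20 PM UTC.
Add 11 hours and 42 minutes leg 3 → 7:02 AM UTC (Jul 11).
Add 5 hours and 17 minutes layover in Rome → 12:19 PM UTC.
Add 4 hours 55 minutes leg 4 → 5:14 PM UTC.
Port Anselm is UTC+12:45, so local arrival = 5:14 PM + 12:45 = 5:59 AM on Jul 12.

5:59 AM on July 12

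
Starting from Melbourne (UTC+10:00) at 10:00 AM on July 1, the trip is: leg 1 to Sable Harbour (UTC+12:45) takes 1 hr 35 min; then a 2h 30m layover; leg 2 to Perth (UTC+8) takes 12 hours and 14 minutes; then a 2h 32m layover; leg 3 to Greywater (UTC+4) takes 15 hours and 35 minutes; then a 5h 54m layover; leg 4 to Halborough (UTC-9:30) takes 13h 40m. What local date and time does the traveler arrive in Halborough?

Convert departure to UTC: 10:00 AM − 10:00 = 12:00 AM UTC on Jul 1.
Add 1 hour and 35 minutes leg 1 → 1:35 AM UTC.
Add 2 hours and 30 minutes layover in Sable Harbour → 4:05 AM UTC.
Add 12 hours 14 minutes leg 2 → 4:19 PM UTC.
Add 2 hours and 32 minutes layover in Perth → 6:51 PM UTC.
Add 15 hours 35 minutes leg 3 → 10:26 AM UTC (Jul 2).
Add 5 hours 54 minutes layover in Greywater → 4:20 PM UTC.
Add 13 hours and 40 minutes leg 4 → 6:00 AM UTC (Jul 3).
Halborough is UTC−9:30, so local arrival = 6:00 AM − 9:30 = 8:30 PM on Jul 2.

8:30 PM on July 2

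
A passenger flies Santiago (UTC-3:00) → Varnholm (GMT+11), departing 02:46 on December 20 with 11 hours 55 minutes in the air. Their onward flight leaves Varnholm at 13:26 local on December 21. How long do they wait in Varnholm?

8 hours 45 minutes

Convert departure to UTC: 02:46 + 3:00 = 05:46 UTC on Dec 20.
Add 11 hours 55 minutes flight time → 17:41 UTC.
Varnholm is UTC+11:00, so local arrival = 17:41 + 11:00 = 04:41 on Dec 21.
Layover = 13:26 − 04:41 = 8 hours 45 minutes.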